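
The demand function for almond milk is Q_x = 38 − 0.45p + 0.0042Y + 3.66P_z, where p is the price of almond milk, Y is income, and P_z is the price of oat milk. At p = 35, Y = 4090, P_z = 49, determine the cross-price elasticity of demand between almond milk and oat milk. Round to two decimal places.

Evaluating quantity at (p, Y, P_z) gives Q_x = 38 − 0.45(35) + 0.0042(4090) + 3.66(49) = 38 − 15.75 + 17.178 + 179.34 = 218.768.
∂Q_x/∂P_z = +3.66, so E_xy = 3.66·(49/218.768) ≈ 0.82.
E_xy > 0: the goods are substitutes.

0.82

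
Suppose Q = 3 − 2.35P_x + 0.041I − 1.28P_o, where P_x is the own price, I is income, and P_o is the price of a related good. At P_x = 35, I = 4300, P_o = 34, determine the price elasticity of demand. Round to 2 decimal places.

Substituting, Q = 3 − 2.35(35) + 0.041(4300) − 1.28(34) = 3 − 82.25 + 176.3 − 43.52 = 53.53.
∂Q/∂P_x = −2.35, so E_p = (−2.35)·(35/53.53) ≈ -1.54.
|E_p| > 1: demand is elastic.

-1.54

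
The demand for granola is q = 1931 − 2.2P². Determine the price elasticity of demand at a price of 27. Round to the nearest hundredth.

At P = 27, q = 327.2.
dq/dP = −2·2.2·P = −118.8.
Point elasticity E = (dq/dP)·(P/q) = -118.8 × 27/327.2 ≈ -9.80.
|E| > 1, so demand is elastic at this price.

-9.80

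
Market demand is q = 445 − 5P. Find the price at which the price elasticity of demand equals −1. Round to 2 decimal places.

44.50

For linear demand q = a − bP, E = −bP/(a − bP). |E| = 1 ⇒ bP = a − bP ⇒ P = a/(2b).
P = 445/(2·5) = 44.50.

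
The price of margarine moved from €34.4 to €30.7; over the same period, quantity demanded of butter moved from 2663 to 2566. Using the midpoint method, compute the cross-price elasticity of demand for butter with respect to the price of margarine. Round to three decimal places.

%ΔQ_x = (2566 − 2663)/[(2663+2566)/2] = -97/2614.5 ≈ -0.0371.
%ΔP_y = (30.7 − 34.4)/[(34.4+30.7)/2] ≈ -0.1137.
E_xy = -0.0371/-0.1137 ≈ 0.326.
E_xy > 0, so butter and margarine are substitutes.

0.326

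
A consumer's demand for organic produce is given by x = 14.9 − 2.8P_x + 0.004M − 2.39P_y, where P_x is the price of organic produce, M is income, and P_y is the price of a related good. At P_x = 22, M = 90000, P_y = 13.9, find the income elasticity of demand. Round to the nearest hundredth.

At the given point, x = 14.9 − 2.8(22) + 0.004(90000) − 2.39(13.9) = 14.9 − 61.6 + 360 − 33.221 = 280.079.
∂x/∂M = +0.004, so E_I = 0.004·(90000/280.079) ≈ 1.29.
E_I > 1: normal good (luxury).

1.29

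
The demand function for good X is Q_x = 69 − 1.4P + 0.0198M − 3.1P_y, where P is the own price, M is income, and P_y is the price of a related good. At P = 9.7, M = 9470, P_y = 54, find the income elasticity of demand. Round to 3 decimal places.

2.483

At the given point, Q_x = 69 − 1.4(9.7) + 0.0198(9470) − 3.1(54) = 69 − 13.58 + 187.506 − 167.4 = 75.526.
∂Q_x/∂M = +0.0198, so E_I = 0.0198·(9470/75.526) ≈ 2.483.
E_I > 1: normal good (luxury).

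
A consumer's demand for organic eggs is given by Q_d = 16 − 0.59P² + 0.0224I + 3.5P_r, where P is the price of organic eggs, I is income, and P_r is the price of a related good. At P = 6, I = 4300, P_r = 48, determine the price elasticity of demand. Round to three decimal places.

-0.164

Q_d = 16 − 0.59(6)² + 0.0224(4300) + 3.5(48) = 16 − 21.24 + 96.32 + 168 = 259.08.
∂Q_d/∂P = −2·0.59·P = -7.08, so E_p = -7.08·(6/259.08) ≈ -0.164.
|E_p| < 1: demand is inelastic.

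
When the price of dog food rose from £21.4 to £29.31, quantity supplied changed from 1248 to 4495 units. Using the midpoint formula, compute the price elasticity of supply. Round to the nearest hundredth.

3.62

%Δq = (4495 − 1248)/[(1248 + 4495)/2] = 3247/2871.5 ≈ 1.1308.
%ΔP = (29.31 − 21.4)/[(21.4 + 29.31)/2] = 7.91/25.355 ≈ 0.3120.
Arc elasticity E = %Δq/%ΔP ≈ 1.1308/0.3120 ≈ 3.62.
|E| > 1: supply is elastic over this range.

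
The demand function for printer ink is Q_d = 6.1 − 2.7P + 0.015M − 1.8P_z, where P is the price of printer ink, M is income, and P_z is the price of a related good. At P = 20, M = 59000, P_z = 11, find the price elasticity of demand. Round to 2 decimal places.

First evaluate Q_d: 6.1 − 2.7(20) + 0.015(59000) − 1.8(11) = 6.1 − 54 + 885 − 19.8 = 817.3.
∂Q_d/∂P = −2.7, so E_p = (−2.7)·(20/817.3) ≈ -0.07.
|E_p| < 1: demand is inelastic.

-0.07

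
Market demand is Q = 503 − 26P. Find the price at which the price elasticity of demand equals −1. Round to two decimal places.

9.67

For linear demand Q = a − bP, E = −bP/(a − bP). |E| = 1 ⇒ bP = a − bP ⇒ P = a/(2b).
P = 503/(2·26) ≈ 9.67.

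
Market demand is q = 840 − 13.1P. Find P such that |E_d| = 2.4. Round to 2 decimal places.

Set −bP/(a − bP) = −2.4 ⇒ bP = 2.4(a − bP) ⇒ bP(1+2.4) = 2.4·a.
P = 2.4·840/(13.1·3.4) ≈ 45.26.

45.26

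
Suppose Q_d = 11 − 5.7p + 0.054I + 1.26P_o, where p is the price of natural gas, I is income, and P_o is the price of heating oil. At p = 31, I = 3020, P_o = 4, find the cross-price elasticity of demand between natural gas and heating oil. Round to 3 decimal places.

Q_d = 11 − 5.7(31) + 0.054(3020) + 1.26(4) = 11 − 176.7 + 163.08 + 5.04 = 2.42.
∂Q_d/∂P_o = +1.26, so E_xy = 1.26·(4/2.42) ≈ 2.083.
E_xy > 0: the goods are substitutes.

2.083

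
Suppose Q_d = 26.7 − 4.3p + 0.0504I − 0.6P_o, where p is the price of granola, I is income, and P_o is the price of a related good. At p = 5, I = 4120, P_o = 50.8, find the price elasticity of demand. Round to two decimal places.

-0.12

Q_d = 26.7 − 4.3(5) + 0.0504(4120) − 0.6(50.8) = 26.7 − 21.5 + 207.648 − 30.48 = 182.368.
∂Q_d/∂p = −4.3, so E_p = (−4.3)·(5/182.368) ≈ -0.12.
|E_p| < 1: demand is inelastic.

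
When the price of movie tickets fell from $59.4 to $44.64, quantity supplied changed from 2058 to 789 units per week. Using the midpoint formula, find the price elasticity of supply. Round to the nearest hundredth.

%ΔQ = (789 − 2058)/[(2058 + 789)/2] = -1269/1423.5 ≈ -0.8915.
%Δp = (44.64 − 59.4)/[(59.4 + 44.64)/2] = -14.76/52.02 ≈ -0.2837.
Arc elasticity E = %ΔQ/%Δp ≈ -0.8915/-0.2837 ≈ 3.14.
|E| > 1: supply is elastic over this range.

3.14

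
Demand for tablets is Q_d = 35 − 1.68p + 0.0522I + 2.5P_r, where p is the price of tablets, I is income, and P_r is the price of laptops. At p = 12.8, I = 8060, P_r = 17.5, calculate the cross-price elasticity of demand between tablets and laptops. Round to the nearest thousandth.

0.092

Evaluating quantity at (p, I, P_r) gives Q_d = 35 − 1.68(12.8) + 0.0522(8060) + 2.5(17.5) = 35 − 21.504 + 420.732 + 43.75 = 477.978.
∂Q_d/∂P_r = +2.5, so E_xy = 2.5·(17.5/477.978) ≈ 0.092.
E_xy > 0: the goods are substitutes.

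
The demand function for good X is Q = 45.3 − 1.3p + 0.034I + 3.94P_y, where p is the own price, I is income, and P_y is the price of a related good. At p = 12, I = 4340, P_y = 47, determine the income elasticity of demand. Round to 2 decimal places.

0.41

At the given point, Q = 45.3 − 1.3(12) + 0.034(4340) + 3.94(47) = 45.3 − 15.6 + 147.56 + 185.18 = 362.44.
∂Q/∂I = +0.034, so E_I = 0.034·(4340/362.44) ≈ 0.41.
E_I ∈ (0,1): normal good (necessity).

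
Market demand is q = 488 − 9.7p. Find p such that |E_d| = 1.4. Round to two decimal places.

Set −bp/(a − bp) = −1.4 ⇒ bp = 1.4(a − bp) ⇒ bp(1+1.4) = 1.4·a.
p = 1.4·488/(9.7·2.4) ≈ 29.35.

29.35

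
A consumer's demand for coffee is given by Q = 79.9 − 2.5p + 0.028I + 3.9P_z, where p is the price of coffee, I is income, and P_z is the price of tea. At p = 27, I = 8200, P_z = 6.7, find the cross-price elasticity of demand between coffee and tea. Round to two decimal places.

0.10

Substituting, Q = 79.9 − 2.5(27) + 0.028(8200) + 3.9(6.7) = 79.9 − 67.5 + 229.6 + 26.13 = 268.13.
∂Q/∂P_z = +3.9, so E_xy = 3.9·(6.7/268.13) ≈ 0.10.
E_xy > 0: the goods are substitutes.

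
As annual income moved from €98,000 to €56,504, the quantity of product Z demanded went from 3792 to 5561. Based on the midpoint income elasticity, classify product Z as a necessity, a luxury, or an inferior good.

%ΔQ = (5561 − 3792)/[(3792+5561)/2] = 1769/4676.5 ≈ 0.3783.
%ΔY = (56,504 − 98,000)/[(98,000+56,504)/2] = -41496/77252 ≈ -0.5372.
E_I = %ΔQ/%ΔY ≈ -0.704.
E_I < 0: inferior good.

inferior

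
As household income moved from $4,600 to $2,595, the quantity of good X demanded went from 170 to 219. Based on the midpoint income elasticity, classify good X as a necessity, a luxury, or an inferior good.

%ΔQ = (219 − 170)/[(170+219)/2] = 49/194.5 ≈ 0.2519.
%ΔM = (2,595 − 4,600)/[(4,600+2,595)/2] = -2005/3597.5 ≈ -0.5573.
E_I = %ΔQ/%ΔM ≈ -0.452.
E_I < 0: inferior good.

inferior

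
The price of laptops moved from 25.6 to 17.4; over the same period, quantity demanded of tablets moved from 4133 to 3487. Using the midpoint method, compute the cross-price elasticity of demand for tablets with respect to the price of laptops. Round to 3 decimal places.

0.445

%ΔQ_x = (3487 − 4133)/[(4133+3487)/2] = -646/3810 ≈ -0.1696.
%ΔP_y = (17.4 − 25.6)/[(25.6+17.4)/2] ≈ -0.3814.
E_xy = -0.1696/-0.3814 ≈ 0.445.
E_xy > 0, so tablets and laptops are substitutes.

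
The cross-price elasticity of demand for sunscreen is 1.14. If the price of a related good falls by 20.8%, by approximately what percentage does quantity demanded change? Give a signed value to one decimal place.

-23.7

%ΔQ ≈ E × %ΔP_y = (1.14) × (-20.8%) ≈ -23.7%.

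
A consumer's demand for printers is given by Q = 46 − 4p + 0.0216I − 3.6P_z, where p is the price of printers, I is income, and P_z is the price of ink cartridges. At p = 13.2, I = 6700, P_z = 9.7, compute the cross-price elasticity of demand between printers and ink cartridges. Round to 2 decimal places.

-0.34

Q = 46 − 4(13.2) + 0.0216(6700) − 3.6(9.7) = 46 − 52.8 + 144.72 − 34.92 = 103.
∂Q/∂P_z = −3.6, so E_xy = -3.6·(9.7/103) ≈ -0.34.
E_xy < 0: the goods are complements.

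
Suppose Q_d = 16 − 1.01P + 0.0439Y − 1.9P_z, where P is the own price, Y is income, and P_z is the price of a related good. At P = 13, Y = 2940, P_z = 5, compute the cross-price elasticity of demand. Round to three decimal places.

-0.078

Q_d = 16 − 1.01(13) + 0.0439(2940) − 1.9(5) = 16 − 13.13 + 129.066 − 9.5 = 122.436.
∂Q_d/∂P_z = −1.9, so E_xy = -1.9·(5/122.436) ≈ -0.078.
E_xy < 0: the goods are complements.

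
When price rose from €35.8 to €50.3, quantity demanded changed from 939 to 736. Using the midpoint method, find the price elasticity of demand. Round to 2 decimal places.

%Δq = (736 − 939)/[(939 + 736)/2] = -203/837.5 ≈ -0.2424.
%Δp = (50.3 − 35.8)/[(35.8 + 50.3)/2] = 14.5/43.05 ≈ 0.3368.
Arc elasticity E = %Δq/%Δp ≈ -0.2424/0.3368 ≈ -0.72.
|E| < 1: demand is inelastic over this range.

-0.72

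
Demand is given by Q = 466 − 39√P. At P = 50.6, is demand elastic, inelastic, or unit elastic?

inelastic

At P = 50.6, Q = 188.5787.
dQ/dP = −39/(2√P) = −39/(2·7.1134).
Point elasticity E = (dQ/dP)·(P/Q) = -2.7413 × 50.6/188.5787 ≈ -0.736.
|E| ≈ 0.736 < 1, so demand is inelastic.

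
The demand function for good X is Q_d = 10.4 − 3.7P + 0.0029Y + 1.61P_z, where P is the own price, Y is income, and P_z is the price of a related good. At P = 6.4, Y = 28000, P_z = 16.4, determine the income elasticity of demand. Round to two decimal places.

At the given point, Q_d = 10.4 − 3.7(6.4) + 0.0029(28000) + 1.61(16.4) = 10.4 − 23.68 + 81.2 + 26.404 = 94.324.
∂Q_d/∂Y = +0.0029, so E_I = 0.0029·(28000/94.324) ≈ 0.86.
E_I ∈ (0,1): normal good (necessity).

0.86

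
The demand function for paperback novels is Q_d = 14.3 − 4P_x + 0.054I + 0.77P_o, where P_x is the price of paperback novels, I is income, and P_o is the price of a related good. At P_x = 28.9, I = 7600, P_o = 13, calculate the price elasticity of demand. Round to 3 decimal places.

-0.362

Substituting, Q_d = 14.3 − 4(28.9) + 0.054(7600) + 0.77(13) = 14.3 − 115.6 + 410.4 + 10.01 = 319.11.
∂Q_d/∂P_x = −4, so E_p = (−4)·(28.9/319.11) ≈ -0.362.
|E_p| < 1: demand is inelastic.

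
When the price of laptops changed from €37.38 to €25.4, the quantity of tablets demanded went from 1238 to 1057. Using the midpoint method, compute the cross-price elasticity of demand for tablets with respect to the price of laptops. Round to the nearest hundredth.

0.41

%ΔQ_x = (1057 − 1238)/[(1238+1057)/2] = -181/1147.5 ≈ -0.1577.
%ΔP_y = (25.4 − 37.38)/[(37.38+25.4)/2] ≈ -0.3817.
E_xy = -0.1577/-0.3817 ≈ 0.41.
E_xy > 0, so tablets and laptops are substitutes.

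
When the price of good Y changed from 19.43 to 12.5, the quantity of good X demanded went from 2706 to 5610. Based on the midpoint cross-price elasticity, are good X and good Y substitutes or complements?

complements

%ΔQ_x = (5610 − 2706)/[(2706+5610)/2] = 2904/4158 ≈ 0.6984.
%ΔP_y = (12.5 − 19.43)/[(19.43+12.5)/2] ≈ -0.4341.
E_xy = 0.6984/-0.4341 ≈ -1.609.
E_xy < 0, so the goods are complements.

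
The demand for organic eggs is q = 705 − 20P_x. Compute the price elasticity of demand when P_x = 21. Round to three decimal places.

At P_x = 21, q = 285.
dq/dP_x = −20.
Point elasticity E = (dq/dP_x)·(P_x/q) = -20 × 21/285 ≈ -1.474.
|E| > 1, so demand is elastic at this price.

-1.474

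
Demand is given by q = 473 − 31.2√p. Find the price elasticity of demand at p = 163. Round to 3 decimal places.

-2.667

At p = 163, q = 74.6651.
dq/dp = −31.2/(2√p) = −31.2/(2·12.7671).
Point elasticity E = (dq/dp)·(p/q) = -1.2219 × 163/74.6651 ≈ -2.667.
|E| > 1, so demand is elastic at this price.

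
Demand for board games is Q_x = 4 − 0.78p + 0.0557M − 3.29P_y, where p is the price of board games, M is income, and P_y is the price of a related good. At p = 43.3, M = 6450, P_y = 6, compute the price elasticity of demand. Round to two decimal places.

-0.11

Substituting, Q_x = 4 − 0.78(43.3) + 0.0557(6450) − 3.29(6) = 4 − 33.774 + 359.265 − 19.74 = 309.751.
∂Q_x/∂p = −0.78, so E_p = (−0.78)·(43.3/309.751) ≈ -0.11.
|E_p| < 1: demand is inelastic.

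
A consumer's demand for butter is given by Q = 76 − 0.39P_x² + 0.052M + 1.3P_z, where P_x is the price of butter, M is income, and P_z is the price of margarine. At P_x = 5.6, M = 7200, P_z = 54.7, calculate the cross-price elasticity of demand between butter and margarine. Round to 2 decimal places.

0.14

Substituting, Q = 76 − 0.39(5.6)² + 0.052(7200) + 1.3(54.7) = 76 − 12.2304 + 374.4 + 71.11 = 509.2796.
∂Q/∂P_z = +1.3, so E_xy = 1.3·(54.7/509.2796) ≈ 0.14.
E_xy > 0: the goods are substitutes.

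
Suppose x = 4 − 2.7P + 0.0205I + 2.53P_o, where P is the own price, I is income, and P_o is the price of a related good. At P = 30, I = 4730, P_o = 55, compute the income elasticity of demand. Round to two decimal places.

0.61

At the given point, x = 4 − 2.7(30) + 0.0205(4730) + 2.53(55) = 4 − 81 + 96.965 + 139.15 = 159.115.
∂x/∂I = +0.0205, so E_I = 0.0205·(4730/159.115) ≈ 0.61.
E_I ∈ (0,1): normal good (necessity).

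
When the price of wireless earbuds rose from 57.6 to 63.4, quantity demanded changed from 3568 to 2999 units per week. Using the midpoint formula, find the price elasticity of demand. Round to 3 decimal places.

-1.808

%ΔQ = (2999 − 3568)/[(3568 + 2999)/2] = -569/3283.5 ≈ -0.1733.
%Δp = (63.4 − 57.6)/[(57.6 + 63.4)/2] = 5.8/60.5 ≈ 0.0959.
Arc elasticity E = %ΔQ/%Δp ≈ -0.1733/0.0959 ≈ -1.808.
|E| > 1: demand is elastic over this range.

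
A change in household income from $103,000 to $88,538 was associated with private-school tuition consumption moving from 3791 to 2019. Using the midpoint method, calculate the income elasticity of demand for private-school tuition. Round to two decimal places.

%ΔQ = (2019 − 3791)/[(3791+2019)/2] = -1772/2905 ≈ -0.6100.
%ΔY = (88,538 − 103,000)/[(103,000+88,538)/2] = -14462/95769 ≈ -0.1510.
E_I = %ΔQ/%ΔY ≈ 4.04.
E_I > 1: normal good (luxury).

4.04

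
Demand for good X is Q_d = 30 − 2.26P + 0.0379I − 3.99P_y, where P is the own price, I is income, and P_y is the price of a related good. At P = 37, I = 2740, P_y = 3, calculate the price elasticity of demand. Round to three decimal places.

First evaluate Q_d: 30 − 2.26(37) + 0.0379(2740) − 3.99(3) = 30 − 83.62 + 103.846 − 11.97 = 38.256.
∂Q_d/∂P = −2.26, so E_p = (−2.26)·(37/38.256) ≈ -2.186.
|E_p| > 1: demand is elastic.

-2.186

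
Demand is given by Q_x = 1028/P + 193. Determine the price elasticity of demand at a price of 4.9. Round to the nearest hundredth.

At P = 4.9, Q_x = 402.7959.
dQ_x/dP = −1028/P² = −42.8155.
Point elasticity E = (dQ_x/dP)·(P/Q_x) = -42.8155 × 4.9/402.7959 ≈ -0.52.
|E| < 1, so demand is inelastic at this price.

-0.52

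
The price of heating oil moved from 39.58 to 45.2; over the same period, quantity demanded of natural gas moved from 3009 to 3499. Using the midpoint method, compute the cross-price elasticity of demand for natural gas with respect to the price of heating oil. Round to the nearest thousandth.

%ΔQ_x = (3499 − 3009)/[(3009+3499)/2] = 490/3254 ≈ 0.1506.
%ΔP_y = (45.2 − 39.58)/[(39.58+45.2)/2] ≈ 0.1326.
E_xy = 0.1506/0.1326 ≈ 1.136.
E_xy > 0, so natural gas and heating oil are substitutes.

1.136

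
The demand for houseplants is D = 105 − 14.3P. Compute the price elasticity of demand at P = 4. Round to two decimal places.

-1.20

At P = 4, D = 47.8.
dD/dP = −14.3.
Point elasticity E = (dD/dP)·(P/D) = -14.3 × 4/47.8 ≈ -1.20.
|E| > 1, so demand is elastic at this price.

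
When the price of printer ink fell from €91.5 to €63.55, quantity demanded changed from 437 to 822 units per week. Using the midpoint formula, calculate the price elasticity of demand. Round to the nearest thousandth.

-1.696

%ΔQ = (822 − 437)/[(437 + 822)/2] = 385/629.5 ≈ 0.6116.
%Δp = (63.55 − 91.5)/[(91.5 + 63.55)/2] = -27.95/77.525 ≈ -0.3605.
Arc elasticity E = %ΔQ/%Δp ≈ 0.6116/-0.3605 ≈ -1.696.
|E| > 1: demand is elastic over this range.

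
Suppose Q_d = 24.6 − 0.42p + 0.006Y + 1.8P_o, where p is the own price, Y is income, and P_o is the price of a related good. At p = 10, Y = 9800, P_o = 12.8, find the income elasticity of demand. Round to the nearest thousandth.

First evaluate Q_d: 24.6 − 0.42(10) + 0.006(9800) + 1.8(12.8) = 24.6 − 4.2 + 58.8 + 23.04 = 102.24.
∂Q_d/∂Y = +0.006, so E_I = 0.006·(9800/102.24) ≈ 0.575.
E_I ∈ (0,1): normal good (necessity).

0.575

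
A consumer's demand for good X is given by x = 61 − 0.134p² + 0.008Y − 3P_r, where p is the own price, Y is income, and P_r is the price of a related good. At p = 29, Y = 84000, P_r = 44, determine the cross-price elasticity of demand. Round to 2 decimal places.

-0.27

Substituting, x = 61 − 0.134(29)² + 0.008(84000) − 3(44) = 61 − 112.694 + 672 − 132 = 488.306.
∂x/∂P_r = −3, so E_xy = -3·(44/488.306) ≈ -0.27.
E_xy < 0: the goods are complements.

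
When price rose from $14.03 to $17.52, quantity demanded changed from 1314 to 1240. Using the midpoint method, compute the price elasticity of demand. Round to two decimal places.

%Δq = (1240 − 1314)/[(1314 + 1240)/2] = -74/1277 ≈ -0.0579.
%Δp = (17.52 − 14.03)/[(14.03 + 17.52)/2] = 3.49/15.775 ≈ 0.2212.
Arc elasticity E = %Δq/%Δp ≈ -0.0579/0.2212 ≈ -0.26.
|E| < 1: demand is inelastic over this range.

-0.26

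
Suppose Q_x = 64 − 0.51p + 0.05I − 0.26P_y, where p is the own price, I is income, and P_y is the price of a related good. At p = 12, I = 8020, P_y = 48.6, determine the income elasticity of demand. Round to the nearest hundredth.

0.90

Evaluating quantity at (p, I, P_y) gives Q_x = 64 − 0.51(12) + 0.05(8020) − 0.26(48.6) = 64 − 6.12 + 401 − 12.636 = 446.244.
∂Q_x/∂I = +0.05, so E_I = 0.05·(8020/446.244) ≈ 0.90.
E_I ∈ (0,1): normal good (necessity).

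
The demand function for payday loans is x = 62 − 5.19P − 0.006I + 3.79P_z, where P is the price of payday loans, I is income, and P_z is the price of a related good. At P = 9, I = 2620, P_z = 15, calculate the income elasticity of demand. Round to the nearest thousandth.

x = 62 − 5.19(9) − 0.006(2620) + 3.79(15) = 62 − 46.71 − 15.72 + 56.85 = 56.42.
∂x/∂I = −0.006, so E_I = -0.006·(2620/56.42) ≈ -0.279.
E_I < 0: inferior good.

-0.279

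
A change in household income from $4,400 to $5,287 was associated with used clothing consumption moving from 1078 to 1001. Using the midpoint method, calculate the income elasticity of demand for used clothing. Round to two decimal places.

-0.40

%ΔQ = (1001 − 1078)/[(1078+1001)/2] = -77/1039.5 ≈ -0.0741.
%ΔY = (5,287 − 4,400)/[(4,400+5,287)/2] = 887/4843.5 ≈ 0.1831.
E_I = %ΔQ/%ΔY ≈ -0.40.
E_I < 0: inferior good.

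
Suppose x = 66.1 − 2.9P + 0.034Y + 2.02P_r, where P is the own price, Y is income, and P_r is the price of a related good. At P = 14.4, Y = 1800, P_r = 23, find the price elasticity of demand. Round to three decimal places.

-0.316

First evaluate x: 66.1 − 2.9(14.4) + 0.034(1800) + 2.02(23) = 66.1 − 41.76 + 61.2 + 46.46 = 132.
∂x/∂P = −2.9, so E_p = (−2.9)·(14.4/132) ≈ -0.316.
|E_p| < 1: demand is inelastic.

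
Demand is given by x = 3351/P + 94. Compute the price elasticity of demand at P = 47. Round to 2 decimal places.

-0.43

At P = 47, x = 165.2979.
dx/dP = −3351/P² = −1.517.
Point elasticity E = (dx/dP)·(P/x) = -1.517 × 47/165.2979 ≈ -0.43.
|E| < 1, so demand is inelastic at this price.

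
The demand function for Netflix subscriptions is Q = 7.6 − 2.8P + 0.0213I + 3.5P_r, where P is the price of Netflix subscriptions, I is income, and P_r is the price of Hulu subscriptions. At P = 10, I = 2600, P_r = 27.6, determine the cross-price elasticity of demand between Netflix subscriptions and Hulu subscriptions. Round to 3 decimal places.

0.734

Evaluating quantity at (P, I, P_r) gives Q = 7.6 − 2.8(10) + 0.0213(2600) + 3.5(27.6) = 7.6 − 28 + 55.38 + 96.6 = 131.58.
∂Q/∂P_r = +3.5, so E_xy = 3.5·(27.6/131.58) ≈ 0.734.
E_xy > 0: the goods are substitutes.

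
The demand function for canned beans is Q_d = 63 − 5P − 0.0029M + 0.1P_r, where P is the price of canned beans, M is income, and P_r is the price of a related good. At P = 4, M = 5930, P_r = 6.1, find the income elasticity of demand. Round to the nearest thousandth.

-0.651

Substituting, Q_d = 63 − 5(4) − 0.0029(5930) + 0.1(6.1) = 63 − 20 − 17.197 + 0.61 = 26.413.
∂Q_d/∂M = −0.0029, so E_I = -0.0029·(5930/26.413) ≈ -0.651.
E_I < 0: inferior good.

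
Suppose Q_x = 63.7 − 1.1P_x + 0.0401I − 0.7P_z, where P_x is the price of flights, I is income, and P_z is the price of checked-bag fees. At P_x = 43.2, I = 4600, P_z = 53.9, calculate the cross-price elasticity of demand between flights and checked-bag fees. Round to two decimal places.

-0.23

At the given point, Q_x = 63.7 − 1.1(43.2) + 0.0401(4600) − 0.7(53.9) = 63.7 − 47.52 + 184.46 − 37.73 = 162.91.
∂Q_x/∂P_z = −0.7, so E_xy = -0.7·(53.9/162.91) ≈ -0.23.
E_xy < 0: the goods are complements.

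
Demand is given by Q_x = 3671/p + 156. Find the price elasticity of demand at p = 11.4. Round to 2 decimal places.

-0.67

At p = 11.4, Q_x = 478.0175.
dQ_x/dp = −3671/p² = −28.2472.
Point elasticity E = (dQ_x/dp)·(p/Q_x) = -28.2472 × 11.4/478.0175 ≈ -0.67.
|E| < 1, so demand is inelastic at this price.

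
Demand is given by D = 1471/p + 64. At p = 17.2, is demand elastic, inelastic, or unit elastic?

inelastic

At p = 17.2, D = 149.5233.
dD/dp = −1471/p² = −4.9723.
Point elasticity E = (dD/dp)·(p/D) = -4.9723 × 17.2/149.5233 ≈ -0.572.
|E| ≈ 0.572 < 1, so demand is inelastic.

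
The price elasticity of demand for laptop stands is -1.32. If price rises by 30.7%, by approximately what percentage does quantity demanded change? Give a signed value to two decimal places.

%ΔQ ≈ E × %ΔP = (-1.32) × (30.7%) ≈ -40.52%.

-40.52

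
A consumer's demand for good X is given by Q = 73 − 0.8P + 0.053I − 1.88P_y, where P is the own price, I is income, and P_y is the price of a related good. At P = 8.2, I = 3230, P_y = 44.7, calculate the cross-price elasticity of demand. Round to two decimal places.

Q = 73 − 0.8(8.2) + 0.053(3230) − 1.88(44.7) = 73 − 6.56 + 171.19 − 84.036 = 153.594.
∂Q/∂P_y = −1.88, so E_xy = -1.88·(44.7/153.594) ≈ -0.55.
E_xy < 0: the goods are complements.

-0.55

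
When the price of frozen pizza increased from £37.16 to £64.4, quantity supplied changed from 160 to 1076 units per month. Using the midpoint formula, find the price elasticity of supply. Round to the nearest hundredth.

2.76

%ΔQ = (1076 − 160)/[(160 + 1076)/2] = 916/618 ≈ 1.4822.
%ΔP = (64.4 − 37.16)/[(37.16 + 64.4)/2] = 27.24/50.78 ≈ 0.5364.
Arc elasticity E = %ΔQ/%ΔP ≈ 1.4822/0.5364 ≈ 2.76.
|E| > 1: supply is elastic over this range.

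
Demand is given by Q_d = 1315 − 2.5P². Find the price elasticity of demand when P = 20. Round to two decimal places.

At P = 20, Q_d = 315.
dQ_d/dP = −2·2.5·P = −100.
Point elasticity E = (dQ_d/dP)·(P/Q_d) = -100 × 20/315 ≈ -6.35.
|E| > 1, so demand is elastic at this price.

-6.35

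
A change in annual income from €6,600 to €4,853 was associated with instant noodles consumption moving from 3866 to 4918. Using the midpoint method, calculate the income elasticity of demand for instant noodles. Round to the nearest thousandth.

-0.785

%ΔQ = (4918 − 3866)/[(3866+4918)/2] = 1052/4392 ≈ 0.2395.
%ΔI = (4,853 − 6,600)/[(6,600+4,853)/2] = -1747/5726.5 ≈ -0.3051.
E_I = %ΔQ/%ΔI ≈ -0.785.
E_I < 0: inferior good.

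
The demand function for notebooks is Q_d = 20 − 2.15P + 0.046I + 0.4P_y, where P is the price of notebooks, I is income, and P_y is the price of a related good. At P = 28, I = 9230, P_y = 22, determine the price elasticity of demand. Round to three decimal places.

First evaluate Q_d: 20 − 2.15(28) + 0.046(9230) + 0.4(22) = 20 − 60.2 + 424.58 + 8.8 = 393.18.
∂Q_d/∂P = −2.15, so E_p = (−2.15)·(28/393.18) ≈ -0.153.
|E_p| < 1: demand is inelastic.

-0.153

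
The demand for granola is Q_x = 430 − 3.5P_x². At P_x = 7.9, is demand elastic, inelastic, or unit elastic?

At P_x = 7.9, Q_x = 211.565.
dQ_x/dP_x = −2·3.5·P_x = −55.3.
Point elasticity E = (dQ_x/dP_x)·(P_x/Q_x) = -55.3 × 7.9/211.565 ≈ -2.065.
|E| ≈ 2.065 > 1, so demand is elastic.

elastic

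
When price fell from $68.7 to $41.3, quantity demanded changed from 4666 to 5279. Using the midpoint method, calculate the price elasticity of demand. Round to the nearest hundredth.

-0.25

%ΔQ = (5279 − 4666)/[(4666 + 5279)/2] = 613/4972.5 ≈ 0.1233.
%Δp = (41.3 − 68.7)/[(68.7 + 41.3)/2] = -27.4/55 ≈ -0.4982.
Arc elasticity E = %ΔQ/%Δp ≈ 0.1233/-0.4982 ≈ -0.25.
|E| < 1: demand is inelastic over this range.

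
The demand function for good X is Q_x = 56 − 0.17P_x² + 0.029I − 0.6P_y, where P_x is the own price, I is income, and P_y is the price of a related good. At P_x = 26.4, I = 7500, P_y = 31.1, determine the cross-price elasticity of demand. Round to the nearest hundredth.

Q_x = 56 − 0.17(26.4)² + 0.029(7500) − 0.6(31.1) = 56 − 118.4832 + 217.5 − 18.66 = 136.3568.
∂Q_x/∂P_y = −0.6, so E_xy = -0.6·(31.1/136.3568) ≈ -0.14.
E_xy < 0: the goods are complements.

-0.14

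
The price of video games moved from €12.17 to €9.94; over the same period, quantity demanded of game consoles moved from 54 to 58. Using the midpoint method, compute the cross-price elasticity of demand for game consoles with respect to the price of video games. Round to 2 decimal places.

-0.35

%ΔQ_x = (58 − 54)/[(54+58)/2] = 4/56 ≈ 0.0714.
%ΔP_y = (9.94 − 12.17)/[(12.17+9.94)/2] ≈ -0.2017.
E_xy = 0.0714/-0.2017 ≈ -0.35.
E_xy < 0, so game consoles and video games are complements.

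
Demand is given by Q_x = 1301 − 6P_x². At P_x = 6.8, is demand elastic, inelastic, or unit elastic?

At P_x = 6.8, Q_x = 1023.56.
dQ_x/dP_x = −2·6·P_x = −81.6.
Point elasticity E = (dQ_x/dP_x)·(P_x/Q_x) = -81.6 × 6.8/1023.56 ≈ -0.542.
|E| ≈ 0.542 < 1, so demand is inelastic.

inelastic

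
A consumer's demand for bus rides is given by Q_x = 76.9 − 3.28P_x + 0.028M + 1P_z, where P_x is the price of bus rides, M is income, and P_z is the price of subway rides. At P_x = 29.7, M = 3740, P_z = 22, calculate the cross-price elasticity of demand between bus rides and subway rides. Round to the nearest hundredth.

Q_x = 76.9 − 3.28(29.7) + 0.028(3740) + 1(22) = 76.9 − 97.416 + 104.72 + 22 = 106.204.
∂Q_x/∂P_z = +1, so E_xy = 1·(22/106.204) ≈ 0.21.
E_xy > 0: the goods are substitutes.

0.21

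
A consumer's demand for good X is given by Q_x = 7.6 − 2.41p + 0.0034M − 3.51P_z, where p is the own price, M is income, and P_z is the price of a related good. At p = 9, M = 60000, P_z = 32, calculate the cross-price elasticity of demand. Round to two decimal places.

Q_x = 7.6 − 2.41(9) + 0.0034(60000) − 3.51(32) = 7.6 − 21.69 + 204 − 112.32 = 77.59.
∂Q_x/∂P_z = −3.51, so E_xy = -3.51·(32/77.59) ≈ -1.45.
E_xy < 0: the goods are complements.

-1.45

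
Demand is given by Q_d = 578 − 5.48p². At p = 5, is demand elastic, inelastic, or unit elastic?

inelastic

At p = 5, Q_d = 441.
dQ_d/dp = −2·5.48·p = −54.8.
Point elasticity E = (dQ_d/dp)·(p/Q_d) = -54.8 × 5/441 ≈ -0.621.
|E| ≈ 0.621 < 1, so demand is inelastic.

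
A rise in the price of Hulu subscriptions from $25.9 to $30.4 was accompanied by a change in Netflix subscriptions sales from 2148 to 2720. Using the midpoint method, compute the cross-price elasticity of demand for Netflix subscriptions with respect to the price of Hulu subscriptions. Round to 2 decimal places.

1.47

%ΔQ_x = (2720 − 2148)/[(2148+2720)/2] = 572/2434 ≈ 0.2350.
%ΔP_y = (30.4 − 25.9)/[(25.9+30.4)/2] ≈ 0.1599.
E_xy = 0.2350/0.1599 ≈ 1.47.
E_xy > 0, so Netflix subscriptions and Hulu subscriptions are substitutes.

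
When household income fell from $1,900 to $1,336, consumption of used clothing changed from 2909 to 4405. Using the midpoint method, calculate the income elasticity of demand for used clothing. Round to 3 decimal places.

-1.174

%ΔQ = (4405 − 2909)/[(2909+4405)/2] = 1496/3657 ≈ 0.4091.
%ΔI = (1,336 − 1,900)/[(1,900+1,336)/2] = -564/1618 ≈ -0.3486.
E_I = %ΔQ/%ΔI ≈ -1.174.
E_I < 0: inferior good.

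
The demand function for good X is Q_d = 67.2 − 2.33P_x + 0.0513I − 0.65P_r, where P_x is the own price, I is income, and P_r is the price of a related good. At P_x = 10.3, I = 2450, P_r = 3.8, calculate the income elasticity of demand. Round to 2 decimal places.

0.76

Q_d = 67.2 − 2.33(10.3) + 0.0513(2450) − 0.65(3.8) = 67.2 − 23.999 + 125.685 − 2.47 = 166.416.
∂Q_d/∂I = +0.0513, so E_I = 0.0513·(2450/166.416) ≈ 0.76.
E_I ∈ (0,1): normal good (necessity).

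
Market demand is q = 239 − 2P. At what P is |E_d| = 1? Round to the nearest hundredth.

59.75

For linear demand q = a − bP, E = −bP/(a − bP). |E| = 1 ⇒ bP = a − bP ⇒ P = a/(2b).
P = 239/(2·2) = 59.75.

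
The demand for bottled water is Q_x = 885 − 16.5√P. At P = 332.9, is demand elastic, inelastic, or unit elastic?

At P = 332.9, Q_x = 583.9485.
dQ_x/dP = −16.5/(2√P) = −16.5/(2·18.2455).
Point elasticity E = (dQ_x/dP)·(P/Q_x) = -0.4522 × 332.9/583.9485 ≈ -0.258.
|E| ≈ 0.258 < 1, so demand is inelastic.

inelastic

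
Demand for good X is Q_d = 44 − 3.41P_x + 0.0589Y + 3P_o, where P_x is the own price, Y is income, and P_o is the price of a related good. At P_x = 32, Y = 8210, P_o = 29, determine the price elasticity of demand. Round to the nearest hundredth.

Substituting, Q_d = 44 − 3.41(32) + 0.0589(8210) + 3(29) = 44 − 109.12 + 483.569 + 87 = 505.449.
∂Q_d/∂P_x = −3.41, so E_p = (−3.41)·(32/505.449) ≈ -0.22.
|E_p| < 1: demand is inelastic.

-0.22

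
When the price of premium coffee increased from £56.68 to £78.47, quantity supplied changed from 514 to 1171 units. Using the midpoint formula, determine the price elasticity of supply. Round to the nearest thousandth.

%Δq = (1171 − 514)/[(514 + 1171)/2] = 657/842.5 ≈ 0.7798.
%Δp = (78.47 − 56.68)/[(56.68 + 78.47)/2] = 21.79/67.575 ≈ 0.3225.
Arc elasticity E = %Δq/%Δp ≈ 0.7798/0.3225 ≈ 2.418.
|E| > 1: supply is elastic over this range.

2.418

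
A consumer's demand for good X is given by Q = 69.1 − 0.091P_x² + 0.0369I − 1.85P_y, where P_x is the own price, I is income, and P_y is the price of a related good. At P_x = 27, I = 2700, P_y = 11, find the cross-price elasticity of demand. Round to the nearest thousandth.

-0.248

Evaluating quantity at (P_x, I, P_y) gives Q = 69.1 − 0.091(27)² + 0.0369(2700) − 1.85(11) = 69.1 − 66.339 + 99.63 − 20.35 = 82.041.
∂Q/∂P_y = −1.85, so E_xy = -1.85·(11/82.041) ≈ -0.248.
E_xy < 0: the goods are complements.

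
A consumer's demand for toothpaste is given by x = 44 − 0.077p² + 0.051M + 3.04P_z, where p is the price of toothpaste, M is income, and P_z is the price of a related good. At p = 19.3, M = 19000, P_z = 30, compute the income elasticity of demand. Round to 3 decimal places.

0.901

Substituting, x = 44 − 0.077(19.3)² + 0.051(19000) + 3.04(30) = 44 − 28.6817 + 969 + 91.2 = 1075.5183.
∂x/∂M = +0.051, so E_I = 0.051·(19000/1075.5183) ≈ 0.901.
E_I ∈ (0,1): normal good (necessity).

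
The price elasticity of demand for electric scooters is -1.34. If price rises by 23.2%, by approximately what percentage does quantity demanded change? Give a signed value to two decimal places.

%ΔQ ≈ E × %ΔP = (-1.34) × (23.2%) ≈ -31.09%.

-31.09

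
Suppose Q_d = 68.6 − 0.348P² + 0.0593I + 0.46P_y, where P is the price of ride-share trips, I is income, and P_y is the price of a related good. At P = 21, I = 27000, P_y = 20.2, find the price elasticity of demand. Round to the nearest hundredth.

-0.20

Q_d = 68.6 − 0.348(21)² + 0.0593(27000) + 0.46(20.2) = 68.6 − 153.468 + 1601.1 + 9.292 = 1525.524.
∂Q_d/∂P = −2·0.348·P = -14.616, so E_p = -14.616·(21/1525.524) ≈ -0.20.
|E_p| < 1: demand is inelastic.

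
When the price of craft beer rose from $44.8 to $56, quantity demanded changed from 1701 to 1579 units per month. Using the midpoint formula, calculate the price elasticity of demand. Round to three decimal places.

%Δq = (1579 − 1701)/[(1701 + 1579)/2] = -122/1640 ≈ -0.0744.
%Δp = (56 − 44.8)/[(44.8 + 56)/2] = 11.2/50.4 ≈ 0.2222.
Arc elasticity E = %Δq/%Δp ≈ -0.0744/0.2222 ≈ -0.335.
|E| < 1: demand is inelastic over this range.

-0.335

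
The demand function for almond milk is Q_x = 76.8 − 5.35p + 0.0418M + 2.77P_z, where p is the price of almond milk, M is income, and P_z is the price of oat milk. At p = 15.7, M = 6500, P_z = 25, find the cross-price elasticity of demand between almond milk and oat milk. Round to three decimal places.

Substituting, Q_x = 76.8 − 5.35(15.7) + 0.0418(6500) + 2.77(25) = 76.8 − 83.995 + 271.7 + 69.25 = 333.755.
∂Q_x/∂P_z = +2.77, so E_xy = 2.77·(25/333.755) ≈ 0.207.
E_xy > 0: the goods are substitutes.

0.207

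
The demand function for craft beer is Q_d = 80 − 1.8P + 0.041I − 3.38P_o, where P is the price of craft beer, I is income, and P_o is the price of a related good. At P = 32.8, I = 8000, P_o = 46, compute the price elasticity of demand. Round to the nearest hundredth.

-0.31

First evaluate Q_d: 80 − 1.8(32.8) + 0.041(8000) − 3.38(46) = 80 − 59.04 + 328 − 155.48 = 193.48.
∂Q_d/∂P = −1.8, so E_p = (−1.8)·(32.8/193.48) ≈ -0.31.
|E_p| < 1: demand is inelastic.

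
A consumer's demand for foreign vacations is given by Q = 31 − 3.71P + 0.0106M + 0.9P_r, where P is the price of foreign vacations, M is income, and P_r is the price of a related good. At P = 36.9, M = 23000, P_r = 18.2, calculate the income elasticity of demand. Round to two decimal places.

First evaluate Q: 31 − 3.71(36.9) + 0.0106(23000) + 0.9(18.2) = 31 − 136.899 + 243.8 + 16.38 = 154.281.
∂Q/∂M = +0.0106, so E_I = 0.0106·(23000/154.281) ≈ 1.58.
E_I > 1: normal good (luxury).

1.58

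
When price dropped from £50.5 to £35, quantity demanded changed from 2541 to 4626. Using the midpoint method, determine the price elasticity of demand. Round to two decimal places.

-1.60

%Δq = (4626 − 2541)/[(2541 + 4626)/2] = 2085/3583.5 ≈ 0.5818.
%ΔP = (35 − 50.5)/[(50.5 + 35)/2] = -15.5/42.75 ≈ -0.3626.
Arc elasticity E = %Δq/%ΔP ≈ 0.5818/-0.3626 ≈ -1.60.
|E| > 1: demand is elastic over this range.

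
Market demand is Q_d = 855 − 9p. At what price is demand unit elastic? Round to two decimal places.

47.50

For linear demand Q_d = a − bp, E = −bp/(a − bp). |E| = 1 ⇒ bp = a − bp ⇒ p = a/(2b).
p = 855/(2·9) = 47.50.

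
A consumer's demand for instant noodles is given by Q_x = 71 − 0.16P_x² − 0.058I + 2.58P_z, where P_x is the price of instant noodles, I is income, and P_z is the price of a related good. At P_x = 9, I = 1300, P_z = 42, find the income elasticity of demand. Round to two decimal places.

At the given point, Q_x = 71 − 0.16(9)² − 0.058(1300) + 2.58(42) = 71 − 12.96 − 75.4 + 108.36 = 91.
∂Q_x/∂I = −0.058, so E_I = -0.058·(1300/91) ≈ -0.83.
E_I < 0: inferior good.

-0.83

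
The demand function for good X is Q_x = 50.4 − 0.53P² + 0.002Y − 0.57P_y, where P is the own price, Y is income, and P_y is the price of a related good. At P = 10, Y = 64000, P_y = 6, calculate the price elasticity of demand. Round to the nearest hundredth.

-0.87

At the given point, Q_x = 50.4 − 0.53(10)² + 0.002(64000) − 0.57(6) = 50.4 − 53 + 128 − 3.42 = 121.98.
∂Q_x/∂P = −2·0.53·P = -10.6, so E_p = -10.6·(10/121.98) ≈ -0.87.
|E_p| < 1: demand is inelastic.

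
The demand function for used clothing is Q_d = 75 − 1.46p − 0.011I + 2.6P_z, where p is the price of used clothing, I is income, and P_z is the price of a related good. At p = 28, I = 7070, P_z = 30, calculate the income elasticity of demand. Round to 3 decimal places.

Evaluating quantity at (p, I, P_z) gives Q_d = 75 − 1.46(28) − 0.011(7070) + 2.6(30) = 75 − 40.88 − 77.77 + 78 = 34.35.
∂Q_d/∂I = −0.011, so E_I = -0.011·(7070/34.35) ≈ -2.264.
E_I < 0: inferior good.

-2.264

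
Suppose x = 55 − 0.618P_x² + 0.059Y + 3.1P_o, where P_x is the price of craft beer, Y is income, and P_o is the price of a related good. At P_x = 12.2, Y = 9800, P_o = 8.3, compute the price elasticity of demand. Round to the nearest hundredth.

-0.32

At the given point, x = 55 − 0.618(12.2)² + 0.059(9800) + 3.1(8.3) = 55 − 91.9831 + 578.2 + 25.73 = 566.9469.
∂x/∂P_x = −2·0.618·P_x = -15.0792, so E_p = -15.0792·(12.2/566.9469) ≈ -0.32.
|E_p| < 1: demand is inelastic.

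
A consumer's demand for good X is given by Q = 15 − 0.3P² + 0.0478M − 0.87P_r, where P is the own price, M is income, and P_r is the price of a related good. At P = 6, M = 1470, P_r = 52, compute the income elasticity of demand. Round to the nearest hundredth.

Q = 15 − 0.3(6)² + 0.0478(1470) − 0.87(52) = 15 − 10.8 + 70.266 − 45.24 = 29.226.
∂Q/∂M = +0.0478, so E_I = 0.0478·(1470/29.226) ≈ 2.40.
E_I > 1: normal good (luxury).

2.40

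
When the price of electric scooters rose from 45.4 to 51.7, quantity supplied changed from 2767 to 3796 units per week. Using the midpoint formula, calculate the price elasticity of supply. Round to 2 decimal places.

2.42

%Δq = (3796 − 2767)/[(2767 + 3796)/2] = 1029/3281.5 ≈ 0.3136.
%Δp = (51.7 − 45.4)/[(45.4 + 51.7)/2] = 6.3/48.55 ≈ 0.1298.
Arc elasticity E = %Δq/%Δp ≈ 0.3136/0.1298 ≈ 2.42.
|E| > 1: supply is elastic over this range.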